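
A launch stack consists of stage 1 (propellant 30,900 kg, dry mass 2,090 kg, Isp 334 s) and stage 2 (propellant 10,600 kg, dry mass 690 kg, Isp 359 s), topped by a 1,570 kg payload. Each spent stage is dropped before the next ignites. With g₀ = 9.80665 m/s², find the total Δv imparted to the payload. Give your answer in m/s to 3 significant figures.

Δv ≈ 9790 m/s

Ignition mass of stage 1 = 30,900+2,090 + 10,600+690 + 1,570 = 45,850 kg.
Stage 1: m₀ = 45,850 kg, m_f = 45,850 − 30,900 = 14,950 kg; Δv = 334×9.80665×ln(3.067) = 3275.4×1.1207 ≈ 3671 m/s.
Stage 2: m₀ = 12,860 kg, m_f = 12,860 − 10,600 = 2,260 kg; Δv = 359×9.80665×ln(5.69) = 3520.6×1.7388 ≈ 6121 m/s.
Total Δv = 3671 + 6121 = 9792 m/s.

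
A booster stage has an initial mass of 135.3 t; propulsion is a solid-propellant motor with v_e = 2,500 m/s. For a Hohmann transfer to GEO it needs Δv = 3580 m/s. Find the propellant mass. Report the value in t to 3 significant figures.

m₀/m_f = exp(Δv / v_e) = exp(3580 / 2500.0) = exp(1.4320) = 4.1871.
m_f = 135.3 / 4.1871 = 32.3135 t, so propellant = m₀ − m_f = 135.3 − 32.3135 = 102.9865 t.

propellant mass ≈ 103 t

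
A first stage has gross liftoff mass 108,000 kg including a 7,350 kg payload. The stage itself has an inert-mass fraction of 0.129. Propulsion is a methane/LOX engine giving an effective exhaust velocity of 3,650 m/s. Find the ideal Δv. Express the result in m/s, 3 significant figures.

Δv ≈ 6090 m/s

Stage wet mass = m₀ − payload = 108,000 − 7,350 = 100,650 kg.
Stage dry mass = ε × stage wet mass = 0.129 × 100,650 = 12,983.9 kg.
Burnout mass m_f = stage dry + payload = 12,983.9 + 7,350 = 20,333.9 kg.
By the Tsiolkovsky rocket equation, Δv = v_e · ln(108,000/20,333.9) = 3650.0 × ln(5.311) = 3650.0 × 1.6698 ≈ 6095 m/s.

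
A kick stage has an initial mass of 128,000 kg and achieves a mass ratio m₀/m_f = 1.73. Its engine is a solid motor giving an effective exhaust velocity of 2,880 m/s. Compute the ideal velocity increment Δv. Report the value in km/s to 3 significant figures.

Δv = v_e · ln(1.73) = 2880.0 × 0.5481 ≈ 1578.6 m/s.

Δv ≈ 1.58 km/s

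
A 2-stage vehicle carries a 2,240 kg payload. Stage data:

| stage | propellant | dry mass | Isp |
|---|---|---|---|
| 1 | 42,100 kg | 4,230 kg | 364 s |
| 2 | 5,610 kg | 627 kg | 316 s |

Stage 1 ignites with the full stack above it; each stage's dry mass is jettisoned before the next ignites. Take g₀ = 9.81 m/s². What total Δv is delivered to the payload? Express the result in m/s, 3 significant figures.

Ignition mass of stage 1 = 42,100+4,230 + 5,610+627 + 2,240 = 54,807 kg.
Stage 1: m₀ = 54,807 kg, m_f = 54,807 − 42,100 = 12,707 kg; Δv = 364×9.81×ln(4.313) = 3570.8×1.4617 ≈ 5219 m/s.
Stage 2: m₀ = 8,477 kg, m_f = 8,477 − 5,610 = 2,867 kg; Δv = 316×9.81×ln(2.957) = 3100.0×1.0841 ≈ 3361 m/s.
Total Δv = 5219 + 3361 = 8580 m/s.

Δv ≈ 8580 m/s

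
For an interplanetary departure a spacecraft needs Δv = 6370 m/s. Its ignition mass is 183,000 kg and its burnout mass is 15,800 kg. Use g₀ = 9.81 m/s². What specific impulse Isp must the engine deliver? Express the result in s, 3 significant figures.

ln(m₀/m_f) = ln(183000/15800) = ln(11.58) = 2.4495.
By the Tsiolkovsky rocket equation, v_e = Δv / ln(m₀/m_f) = 6370 / 2.4495 = 2600.6 m/s.
Isp = v_e / g₀ = 2600.6 / 9.81 = 265.1 s.

Isp ≈ 265 s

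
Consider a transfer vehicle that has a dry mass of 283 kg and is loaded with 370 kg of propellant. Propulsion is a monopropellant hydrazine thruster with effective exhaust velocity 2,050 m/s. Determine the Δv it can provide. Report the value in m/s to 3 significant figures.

Δv ≈ 1710 m/s

m₀ = m_dry + m_prop = 283 + 370 = 653 kg.
By the Tsiolkovsky rocket equation, Δv = v_e · ln(m₀/m_f) = 2050.0 × ln(2.307) = 2050.0 × 0.8361 ≈ 1714.1 m/s.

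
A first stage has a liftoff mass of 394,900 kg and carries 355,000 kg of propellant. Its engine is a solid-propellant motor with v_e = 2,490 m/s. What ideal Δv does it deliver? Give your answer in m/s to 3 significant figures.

m_f = m₀ − m_prop = 394,900 − 355,000 = 39,900 kg.
Δv = v_e · ln(m₀/m_f) = 2490.0 × ln(9.897) = 2490.0 × 2.2923 ≈ 5707.7 m/s.

Δv ≈ 5710 m/s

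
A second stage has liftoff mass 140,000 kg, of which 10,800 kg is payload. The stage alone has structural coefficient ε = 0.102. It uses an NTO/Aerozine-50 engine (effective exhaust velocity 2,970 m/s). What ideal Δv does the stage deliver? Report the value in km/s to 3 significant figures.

Δv ≈ 5.24 km/s

Stage wet mass = m₀ − payload = 140,000 − 10,800 = 129,200 kg.
Stage dry mass = ε × stage wet mass = 0.102 × 129,200 = 13,178.4 kg.
Burnout mass m_f = stage dry + payload = 13,178.4 + 10,800 = 23,978.4 kg.
Δv = v_e · ln(140,000/23,978.4) = 2970.0 × ln(5.839) = 2970.0 × 1.7645 ≈ 5241 m/s.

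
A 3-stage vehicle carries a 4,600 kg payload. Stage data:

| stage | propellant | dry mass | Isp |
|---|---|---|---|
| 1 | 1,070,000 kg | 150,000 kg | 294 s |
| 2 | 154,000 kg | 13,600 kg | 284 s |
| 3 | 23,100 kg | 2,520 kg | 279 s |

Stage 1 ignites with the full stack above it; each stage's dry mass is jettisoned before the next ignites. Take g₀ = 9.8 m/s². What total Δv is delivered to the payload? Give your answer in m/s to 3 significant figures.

Ignition mass of stage 1 = 1,070,000+150,000 + 154,000+13,600 + 23,100+2,520 + 4,600 = 1,417,820 kg.
Stage 1: m₀ = 1,417,820 kg, m_f = 1,417,820 − 1,070,000 = 347,820 kg; Δv = 294×9.8×ln(4.076) = 2881.2×1.4052 ≈ 4049 m/s.
Stage 2: m₀ = 197,820 kg, m_f = 197,820 − 154,000 = 43,820 kg; Δv = 284×9.8×ln(4.514) = 2783.2×1.5073 ≈ 4195 m/s.
Stage 3: m₀ = 30,220 kg, m_f = 30,220 − 23,100 = 7,120 kg; Δv = 279×9.8×ln(4.244) = 2734.2×1.4456 ≈ 3953 m/s.
Total Δv = 4049 + 4195 + 3953 = 12197 m/s.

Δv ≈ 12200 m/s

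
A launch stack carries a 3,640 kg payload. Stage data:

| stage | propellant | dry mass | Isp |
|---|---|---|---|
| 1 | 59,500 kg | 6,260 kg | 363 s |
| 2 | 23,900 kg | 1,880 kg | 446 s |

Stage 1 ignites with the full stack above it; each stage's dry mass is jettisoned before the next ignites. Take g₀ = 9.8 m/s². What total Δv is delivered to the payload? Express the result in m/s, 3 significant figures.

Δv ≈ 10800 m/s

Ignition mass of stage 1 = 59,500+6,260 + 23,900+1,880 + 3,640 = 95,180 kg.
Stage 1: m₀ = 95,180 kg, m_f = 95,180 − 59,500 = 35,680 kg; Δv = 363×9.8×ln(2.668) = 3557.4×0.9812 ≈ 3490 m/s.
Stage 2: m₀ = 29,420 kg, m_f = 29,420 − 23,900 = 5,520 kg; Δv = 446×9.8×ln(5.33) = 4370.8×1.6733 ≈ 7314 m/s.
Total Δv = 3490 + 7314 = 10804 m/s.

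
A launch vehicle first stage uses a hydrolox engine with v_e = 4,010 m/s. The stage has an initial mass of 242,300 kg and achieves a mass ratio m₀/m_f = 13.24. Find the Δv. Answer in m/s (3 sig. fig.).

From the ideal rocket equation, Δv = v_e · ln(13.24) = 4010.0 × 2.5832 ≈ 10358.8 m/s.

Δv ≈ 10400 m/s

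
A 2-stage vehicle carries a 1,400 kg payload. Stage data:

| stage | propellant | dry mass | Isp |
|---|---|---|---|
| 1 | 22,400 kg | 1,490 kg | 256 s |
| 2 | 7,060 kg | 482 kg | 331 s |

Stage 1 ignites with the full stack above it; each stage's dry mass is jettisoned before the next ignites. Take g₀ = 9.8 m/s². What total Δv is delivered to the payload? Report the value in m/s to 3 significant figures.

Δv ≈ 7930 m/s

Ignition mass of stage 1 = 22,400+1,490 + 7,060+482 + 1,400 = 32,832 kg.
Stage 1: m₀ = 32,832 kg, m_f = 32,832 − 22,400 = 10,432 kg; Δv = 256×9.8×ln(3.147) = 2508.8×1.1465 ≈ 2876 m/s.
Stage 2: m₀ = 8,942 kg, m_f = 8,942 − 7,060 = 1,882 kg; Δv = 331×9.8×ln(4.751) = 3243.8×1.5584 ≈ 5055 m/s.
Total Δv = 2876 + 5055 = 7931 m/s.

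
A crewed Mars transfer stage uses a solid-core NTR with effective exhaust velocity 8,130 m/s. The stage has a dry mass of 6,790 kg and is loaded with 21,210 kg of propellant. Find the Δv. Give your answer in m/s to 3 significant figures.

m₀ = m_dry + m_prop = 6,790 + 21,210 = 28,000 kg.
Rocket equation: Δv = v_e · ln(m₀/m_f) = 8130.0 × ln(4.124) = 8130.0 × 1.4168 ≈ 11518.2 m/s.

Δv ≈ 11500 m/s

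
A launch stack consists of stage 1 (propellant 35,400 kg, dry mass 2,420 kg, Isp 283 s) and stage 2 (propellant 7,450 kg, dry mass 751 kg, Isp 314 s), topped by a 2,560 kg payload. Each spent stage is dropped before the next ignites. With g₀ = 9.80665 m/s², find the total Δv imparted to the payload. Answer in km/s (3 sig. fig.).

Δv ≈ 7.25 km/s

Ignition mass of stage 1 = 35,400+2,420 + 7,450+751 + 2,560 = 48,581 kg.
Stage 1: m₀ = 48,581 kg, m_f = 48,581 − 35,400 = 13,181 kg; Δv = 283×9.80665×ln(3.686) = 2775.3×1.3045 ≈ 3620 m/s.
Stage 2: m₀ = 10,761 kg, m_f = 10,761 − 7,450 = 3,311 kg; Δv = 314×9.80665×ln(3.25) = 3079.3×1.1787 ≈ 3629 m/s.
Total Δv = 3620 + 3629 = 7249 m/s.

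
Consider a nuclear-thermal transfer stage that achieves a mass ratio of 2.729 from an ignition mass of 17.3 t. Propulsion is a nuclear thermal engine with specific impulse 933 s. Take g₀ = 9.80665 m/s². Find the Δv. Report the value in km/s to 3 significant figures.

v_e = Isp · g₀ = 933 × 9.80665 = 9149.6 m/s.
Δv = v_e · ln(2.729) = 9149.6 × 1.0039 ≈ 9185.6 m/s.

Δv ≈ 9.19 km/s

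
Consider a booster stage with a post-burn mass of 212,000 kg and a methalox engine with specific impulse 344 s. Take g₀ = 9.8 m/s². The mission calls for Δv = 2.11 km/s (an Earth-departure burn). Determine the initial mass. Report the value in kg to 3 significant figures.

v_e = Isp · g₀ = 344 × 9.8 = 3371.2 m/s.
m₀/m_f = exp(Δv / v_e) = exp(2110 / 3371.2) = exp(0.6259) = 1.8699.
m₀ = m_f × 1.8699 = 212,000 × 1.8699 = 396,419 kg.

initial mass ≈ 396000 kg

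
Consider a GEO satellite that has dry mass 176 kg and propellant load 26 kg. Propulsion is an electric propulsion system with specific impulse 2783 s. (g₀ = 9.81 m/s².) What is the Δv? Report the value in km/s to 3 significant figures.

v_e = Isp · g₀ = 2783 × 9.81 = 27301.2 m/s.
m₀ = m_dry + m_prop = 176 + 26 = 202 kg.
Using Δv = v_e ln(m₀/m_f): Δv = v_e · ln(m₀/m_f) = 27301.2 × ln(1.148) = 27301.2 × 0.1378 ≈ 3761.7 m/s.

Δv ≈ 3.76 km/s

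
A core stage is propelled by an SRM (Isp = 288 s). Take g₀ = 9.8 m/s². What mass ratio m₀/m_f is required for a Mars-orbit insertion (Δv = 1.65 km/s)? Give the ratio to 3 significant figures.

v_e = Isp · g₀ = 288 × 9.8 = 2822.4 m/s.
Rocket equation: m₀/m_f = exp(Δv / v_e) = exp(1650 / 2822.4) = exp(0.5846) = 1.7943.

mass ratio ≈ 1.79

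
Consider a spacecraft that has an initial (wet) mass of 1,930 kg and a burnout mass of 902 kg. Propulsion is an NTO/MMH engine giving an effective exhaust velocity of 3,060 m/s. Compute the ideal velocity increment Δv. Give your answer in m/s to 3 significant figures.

Δv ≈ 2330 m/s

Rocket equation: Δv = v_e · ln(m₀/m_f) = 3060.0 × ln(2.14) = 3060.0 × 0.7607 ≈ 2327.6 m/s.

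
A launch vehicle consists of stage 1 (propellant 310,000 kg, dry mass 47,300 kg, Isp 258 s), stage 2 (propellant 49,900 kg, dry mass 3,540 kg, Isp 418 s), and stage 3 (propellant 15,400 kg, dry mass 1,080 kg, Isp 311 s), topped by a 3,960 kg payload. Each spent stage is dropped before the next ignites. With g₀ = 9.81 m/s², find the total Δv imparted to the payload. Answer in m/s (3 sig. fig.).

Δv ≈ 12100 m/s

Ignition mass of stage 1 = 310,000+47,300 + 49,900+3,540 + 15,400+1,080 + 3,960 = 431,180 kg.
Stage 1: m₀ = 431,180 kg, m_f = 431,180 − 310,000 = 121,180 kg; Δv = 258×9.81×ln(3.558) = 2531.0×1.2692 ≈ 3212 m/s.
Stage 2: m₀ = 73,880 kg, m_f = 73,880 − 49,900 = 23,980 kg; Δv = 418×9.81×ln(3.081) = 4100.6×1.1252 ≈ 4614 m/s.
Stage 3: m₀ = 20,440 kg, m_f = 20,440 − 15,400 = 5,040 kg; Δv = 311×9.81×ln(4.056) = 3050.9×1.4001 ≈ 4272 m/s.
Total Δv = 3212 + 4614 + 4272 = 12098 m/s.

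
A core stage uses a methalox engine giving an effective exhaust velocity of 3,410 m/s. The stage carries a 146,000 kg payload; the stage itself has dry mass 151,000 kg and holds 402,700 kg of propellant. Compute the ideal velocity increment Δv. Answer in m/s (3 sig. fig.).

m₀ = payload + dry + propellant = 146,000 + 151,000 + 402,700 = 699,700 kg.
m_f = payload + dry = 146,000 + 151,000 = 297,000 kg.
Δv = v_e · ln(m₀/m_f) = 3410.0 × ln(2.356) = 3410.0 × 0.8569 ≈ 2922.1 m/s.

Δv ≈ 2920 m/s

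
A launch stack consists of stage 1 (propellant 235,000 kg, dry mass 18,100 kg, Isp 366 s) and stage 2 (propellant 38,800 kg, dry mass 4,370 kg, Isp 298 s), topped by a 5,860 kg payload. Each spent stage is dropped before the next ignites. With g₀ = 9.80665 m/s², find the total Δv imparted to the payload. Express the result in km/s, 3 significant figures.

Δv ≈ 9.98 km/s

Ignition mass of stage 1 = 235,000+18,100 + 38,800+4,370 + 5,860 = 302,130 kg.
Stage 1: m₀ = 302,130 kg, m_f = 302,130 − 235,000 = 67,130 kg; Δv = 366×9.80665×ln(4.501) = 3589.2×1.5042 ≈ 5399 m/s.
Stage 2: m₀ = 49,030 kg, m_f = 49,030 − 38,800 = 10,230 kg; Δv = 298×9.80665×ln(4.793) = 2922.4×1.5671 ≈ 4580 m/s.
Total Δv = 5399 + 4580 = 9979 m/s.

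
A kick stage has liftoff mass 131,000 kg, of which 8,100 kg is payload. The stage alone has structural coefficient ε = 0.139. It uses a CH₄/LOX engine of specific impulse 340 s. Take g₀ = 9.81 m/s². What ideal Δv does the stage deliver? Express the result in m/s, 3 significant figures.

Stage wet mass = m₀ − payload = 131,000 − 8,100 = 122,900 kg.
Stage dry mass = ε × stage wet mass = 0.139 × 122,900 = 17,083.1 kg.
Burnout mass m_f = stage dry + payload = 17,083.1 + 8,100 = 25,183.1 kg.
v_e = Isp · g₀ = 340 × 9.81 = 3335.4 m/s.
By the Tsiolkovsky rocket equation, Δv = v_e · ln(131,000/25,183.1) = 3335.4 × ln(5.202) = 3335.4 × 1.6490 ≈ 5500 m/s.

Δv ≈ 5500 m/s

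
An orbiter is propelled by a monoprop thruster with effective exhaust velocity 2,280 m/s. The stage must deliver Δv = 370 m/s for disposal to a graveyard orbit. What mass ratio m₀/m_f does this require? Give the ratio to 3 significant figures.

mass ratio ≈ 1.18

From the ideal rocket equation, m₀/m_f = exp(Δv / v_e) = exp(370 / 2280.0) = exp(0.1623) = 1.1762.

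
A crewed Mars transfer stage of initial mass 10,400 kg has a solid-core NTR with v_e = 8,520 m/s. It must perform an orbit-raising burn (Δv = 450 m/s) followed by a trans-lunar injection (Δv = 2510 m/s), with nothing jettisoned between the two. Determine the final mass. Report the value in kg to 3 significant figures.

After the first burn: m = 10400 × exp(−450/8520.0) = 10400 × 0.94855 = 9,864.92 kg.
After the second burn: m = 9,864.92 × exp(−2510/8520.0) = 9,864.92 × 0.74483 = 7,347.69 kg.

final mass ≈ 7350 kg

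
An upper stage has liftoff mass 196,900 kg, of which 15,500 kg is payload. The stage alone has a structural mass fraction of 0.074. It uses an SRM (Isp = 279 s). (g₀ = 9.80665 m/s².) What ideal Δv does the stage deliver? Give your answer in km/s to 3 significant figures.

Stage wet mass = m₀ − payload = 196,900 − 15,500 = 181,400 kg.
Stage dry mass = ε × stage wet mass = 0.074 × 181,400 = 13,423.6 kg.
Burnout mass m_f = stage dry + payload = 13,423.6 + 15,500 = 28,923.6 kg.
v_e = Isp · g₀ = 279 × 9.80665 = 2736.1 m/s.
Δv = v_e · ln(196,900/28,923.6) = 2736.1 × ln(6.808) = 2736.1 × 1.9180 ≈ 5248 m/s.

Δv ≈ 5.25 km/s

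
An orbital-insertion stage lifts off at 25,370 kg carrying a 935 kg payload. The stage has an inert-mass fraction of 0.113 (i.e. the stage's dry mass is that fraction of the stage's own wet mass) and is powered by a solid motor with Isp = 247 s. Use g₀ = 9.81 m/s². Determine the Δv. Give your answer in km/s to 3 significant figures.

Stage wet mass = m₀ − payload = 25,370 − 935 = 24,435 kg.
Stage dry mass = ε × stage wet mass = 0.113 × 24,435 = 2,761.16 kg.
Burnout mass m_f = stage dry + payload = 2,761.16 + 935 = 3,696.16 kg.
v_e = Isp · g₀ = 247 × 9.81 = 2423.1 m/s.
Using Δv = v_e ln(m₀/m_f): Δv = v_e · ln(25,370/3,696.16) = 2423.1 × ln(6.864) = 2423.1 × 1.9263 ≈ 4667 m/s.

Δv ≈ 4.67 km/s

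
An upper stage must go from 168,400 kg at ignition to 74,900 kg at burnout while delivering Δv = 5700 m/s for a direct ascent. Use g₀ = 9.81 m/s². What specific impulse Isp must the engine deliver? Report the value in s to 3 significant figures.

Isp ≈ 717 s

ln(m₀/m_f) = ln(168400/74900) = ln(2.248) = 0.8102.
v_e = Δv / ln(m₀/m_f) = 5700 / 0.8102 = 7035.4 m/s.
Isp = v_e / g₀ = 7035.4 / 9.81 = 717.2 s.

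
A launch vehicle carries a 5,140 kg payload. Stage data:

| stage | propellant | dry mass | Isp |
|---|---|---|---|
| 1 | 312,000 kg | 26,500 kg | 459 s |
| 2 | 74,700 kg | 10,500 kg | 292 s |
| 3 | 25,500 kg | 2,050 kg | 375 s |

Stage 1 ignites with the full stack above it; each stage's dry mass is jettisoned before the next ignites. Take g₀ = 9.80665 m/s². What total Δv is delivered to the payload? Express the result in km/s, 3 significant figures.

Δv ≈ 13.6 km/s

Ignition mass of stage 1 = 312,000+26,500 + 74,700+10,500 + 25,500+2,050 + 5,140 = 456,390 kg.
Stage 1: m₀ = 456,390 kg, m_f = 456,390 − 312,000 = 144,390 kg; Δv = 459×9.80665×ln(3.161) = 4501.3×1.1508 ≈ 5180 m/s.
Stage 2: m₀ = 117,890 kg, m_f = 117,890 − 74,700 = 43,190 kg; Δv = 292×9.80665×ln(2.73) = 2863.5×1.0041 ≈ 2875 m/s.
Stage 3: m₀ = 32,690 kg, m_f = 32,690 − 25,500 = 7,190 kg; Δv = 375×9.80665×ln(4.547) = 3677.5×1.5144 ≈ 5569 m/s.
Total Δv = 5180 + 2875 + 5569 = 13624 m/s.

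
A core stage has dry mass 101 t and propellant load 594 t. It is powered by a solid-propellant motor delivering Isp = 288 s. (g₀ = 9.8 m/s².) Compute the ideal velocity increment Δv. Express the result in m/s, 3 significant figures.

Δv ≈ 5440 m/s

v_e = Isp · g₀ = 288 × 9.8 = 2822.4 m/s.
m₀ = m_dry + m_prop = 101 + 594 = 695 t.
Δv = v_e · ln(m₀/m_f) = 2822.4 × ln(6.881) = 2822.4 × 1.9288 ≈ 5443.8 m/s.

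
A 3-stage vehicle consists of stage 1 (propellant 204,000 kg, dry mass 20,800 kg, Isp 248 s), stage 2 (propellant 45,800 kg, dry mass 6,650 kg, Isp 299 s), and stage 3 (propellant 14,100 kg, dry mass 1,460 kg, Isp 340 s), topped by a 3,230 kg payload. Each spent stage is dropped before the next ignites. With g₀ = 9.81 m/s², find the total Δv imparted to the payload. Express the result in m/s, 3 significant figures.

Δv ≈ 10500 m/s

Ignition mass of stage 1 = 204,000+20,800 + 45,800+6,650 + 14,100+1,460 + 3,230 = 296,040 kg.
Stage 1: m₀ = 296,040 kg, m_f = 296,040 − 204,000 = 92,040 kg; Δv = 248×9.81×ln(3.216) = 2432.9×1.1683 ≈ 2842 m/s.
Stage 2: m₀ = 71,240 kg, m_f = 71,240 − 45,800 = 25,440 kg; Δv = 299×9.81×ln(2.8) = 2933.2×1.0297 ≈ 3020 m/s.
Stage 3: m₀ = 18,790 kg, m_f = 18,790 − 14,100 = 4,690 kg; Δv = 340×9.81×ln(4.006) = 3335.4×1.3879 ≈ 4629 m/s.
Total Δv = 2842 + 3020 + 4629 = 10491 m/s.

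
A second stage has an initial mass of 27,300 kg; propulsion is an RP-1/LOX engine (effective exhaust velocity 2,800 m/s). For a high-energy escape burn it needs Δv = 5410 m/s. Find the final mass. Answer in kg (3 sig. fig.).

m₀/m_f = exp(Δv / v_e) = exp(5410 / 2800.0) = exp(1.9321) = 6.9043.
m_f = m₀ / 6.9043 = 27,300 / 6.9043 = 3,954.06 kg.

final mass ≈ 3950 kg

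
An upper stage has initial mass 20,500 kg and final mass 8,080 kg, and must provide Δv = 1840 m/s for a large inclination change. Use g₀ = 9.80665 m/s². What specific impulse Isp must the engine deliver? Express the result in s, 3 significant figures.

Isp ≈ 202 s

ln(m₀/m_f) = ln(20500/8080) = ln(2.537) = 0.9310.
From the ideal rocket equation, v_e = Δv / ln(m₀/m_f) = 1840 / 0.9310 = 1976.3 m/s.
Isp = v_e / g₀ = 1976.3 / 9.80665 = 201.5 s.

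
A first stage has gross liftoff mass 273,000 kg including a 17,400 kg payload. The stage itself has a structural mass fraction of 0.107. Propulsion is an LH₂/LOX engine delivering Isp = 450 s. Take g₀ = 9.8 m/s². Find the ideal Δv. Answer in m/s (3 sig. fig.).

Δv ≈ 7980 m/s

Stage wet mass = m₀ − payload = 273,000 − 17,400 = 255,600 kg.
Stage dry mass = ε × stage wet mass = 0.107 × 255,600 = 27,349.2 kg.
Burnout mass m_f = stage dry + payload = 27,349.2 + 17,400 = 44,749.2 kg.
v_e = Isp · g₀ = 450 × 9.8 = 4410.0 m/s.
Δv = v_e · ln(273,000/44,749.2) = 4410.0 × ln(6.101) = 4410.0 × 1.8084 ≈ 7975 m/s.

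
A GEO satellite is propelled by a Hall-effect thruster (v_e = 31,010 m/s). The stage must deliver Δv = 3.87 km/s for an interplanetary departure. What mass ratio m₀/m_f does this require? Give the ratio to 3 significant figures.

Rocket equation: m₀/m_f = exp(Δv / v_e) = exp(3870 / 31010.0) = exp(0.1248) = 1.1329.

mass ratio ≈ 1.13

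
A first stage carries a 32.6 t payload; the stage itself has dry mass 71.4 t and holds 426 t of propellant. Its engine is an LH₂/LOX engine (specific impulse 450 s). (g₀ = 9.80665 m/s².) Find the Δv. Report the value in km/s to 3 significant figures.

v_e = Isp · g₀ = 450 × 9.80665 = 4413.0 m/s.
m₀ = payload + dry + propellant = 32.6 + 71.4 + 426 = 530 t.
m_f = payload + dry = 32.6 + 71.4 = 104 t.
From the ideal rocket equation, Δv = v_e · ln(m₀/m_f) = 4413.0 × ln(5.096) = 4413.0 × 1.6285 ≈ 7186.5 m/s.

Δv ≈ 7.19 km/s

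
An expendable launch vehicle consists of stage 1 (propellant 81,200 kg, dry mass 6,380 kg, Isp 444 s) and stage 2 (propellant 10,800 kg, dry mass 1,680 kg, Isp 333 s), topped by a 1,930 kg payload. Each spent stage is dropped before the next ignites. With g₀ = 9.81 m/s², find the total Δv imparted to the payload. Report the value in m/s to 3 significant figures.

Δv ≈ 11400 m/s

Ignition mass of stage 1 = 81,200+6,380 + 10,800+1,680 + 1,930 = 101,990 kg.
Stage 1: m₀ = 101,990 kg, m_f = 101,990 − 81,200 = 20,790 kg; Δv = 444×9.81×ln(4.906) = 4355.6×1.5904 ≈ 6927 m/s.
Stage 2: m₀ = 14,410 kg, m_f = 14,410 − 10,800 = 3,610 kg; Δv = 333×9.81×ln(3.992) = 3266.7×1.3842 ≈ 4522 m/s.
Total Δv = 6927 + 4522 = 11449 m/s.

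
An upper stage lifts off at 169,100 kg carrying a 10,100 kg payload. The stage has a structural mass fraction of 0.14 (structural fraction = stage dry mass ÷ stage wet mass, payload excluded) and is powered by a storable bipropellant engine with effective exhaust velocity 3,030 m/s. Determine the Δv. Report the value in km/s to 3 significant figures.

Stage wet mass = m₀ − payload = 169,100 − 10,100 = 159,000 kg.
Stage dry mass = ε × stage wet mass = 0.14 × 159,000 = 22,260 kg.
Burnout mass m_f = stage dry + payload = 22,260 + 10,100 = 32,360 kg.
From the ideal rocket equation, Δv = v_e · ln(169,100/32,360) = 3030.0 × ln(5.226) = 3030.0 × 1.6536 ≈ 5010 m/s.

Δv ≈ 5.01 km/s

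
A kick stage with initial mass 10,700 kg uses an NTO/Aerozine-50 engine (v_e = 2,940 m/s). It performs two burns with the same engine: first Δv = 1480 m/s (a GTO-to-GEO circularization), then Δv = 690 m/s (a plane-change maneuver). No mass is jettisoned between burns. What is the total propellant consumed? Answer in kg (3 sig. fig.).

total propellant consumed ≈ 5590 kg

After the first burn: m = 10700 × exp(−1480/2940.0) = 10700 × 0.60447 = 6,467.83 kg.
After the second burn: m = 6,467.83 × exp(−690/2940.0) = 6,467.83 × 0.79081 = 5,114.82 kg.
Total propellant = m₀ − m_final = 10700 − 5,114.82 = 5,585.18 kg.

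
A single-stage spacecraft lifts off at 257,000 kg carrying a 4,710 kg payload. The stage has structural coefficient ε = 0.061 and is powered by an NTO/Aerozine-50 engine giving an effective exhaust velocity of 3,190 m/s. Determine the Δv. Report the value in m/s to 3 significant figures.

Stage wet mass = m₀ − payload = 257,000 − 4,710 = 252,290 kg.
Stage dry mass = ε × stage wet mass = 0.061 × 252,290 = 15,389.7 kg.
Burnout mass m_f = stage dry + payload = 15,389.7 + 4,710 = 20,099.7 kg.
Rocket equation: Δv = v_e · ln(257,000/20,099.7) = 3190.0 × ln(12.79) = 3190.0 × 2.5484 ≈ 8129 m/s.

Δv ≈ 8130 m/s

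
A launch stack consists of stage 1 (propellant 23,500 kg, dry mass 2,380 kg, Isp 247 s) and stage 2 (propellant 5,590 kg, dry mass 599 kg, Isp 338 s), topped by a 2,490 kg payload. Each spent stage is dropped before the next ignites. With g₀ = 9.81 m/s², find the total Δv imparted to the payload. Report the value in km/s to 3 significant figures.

Δv ≈ 6.19 km/s

Ignition mass of stage 1 = 23,500+2,380 + 5,590+599 + 2,490 = 34,559 kg.
Stage 1: m₀ = 34,559 kg, m_f = 34,559 − 23,500 = 11,059 kg; Δv = 247×9.81×ln(3.125) = 2423.1×1.1394 ≈ 2761 m/s.
Stage 2: m₀ = 8,679 kg, m_f = 8,679 − 5,590 = 3,089 kg; Δv = 338×9.81×ln(2.81) = 3315.8×1.0331 ≈ 3425 m/s.
Total Δv = 2761 + 3425 = 6186 m/s.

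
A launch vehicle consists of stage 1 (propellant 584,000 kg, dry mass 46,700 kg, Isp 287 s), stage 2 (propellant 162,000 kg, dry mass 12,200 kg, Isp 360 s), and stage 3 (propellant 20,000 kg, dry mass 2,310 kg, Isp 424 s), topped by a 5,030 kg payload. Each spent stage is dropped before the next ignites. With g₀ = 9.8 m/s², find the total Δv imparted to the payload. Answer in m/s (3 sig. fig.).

Ignition mass of stage 1 = 584,000+46,700 + 162,000+12,200 + 20,000+2,310 + 5,030 = 832,240 kg.
Stage 1: m₀ = 832,240 kg, m_f = 832,240 − 584,000 = 248,240 kg; Δv = 287×9.8×ln(3.353) = 2812.6×1.2097 ≈ 3402 m/s.
Stage 2: m₀ = 201,540 kg, m_f = 201,540 − 162,000 = 39,540 kg; Δv = 360×9.8×ln(5.097) = 3528.0×1.6287 ≈ 5746 m/s.
Stage 3: m₀ = 27,340 kg, m_f = 27,340 − 20,000 = 7,340 kg; Δv = 424×9.8×ln(3.725) = 4155.2×1.3150 ≈ 5464 m/s.
Total Δv = 3402 + 5746 + 5464 = 14612 m/s.

Δv ≈ 14600 m/s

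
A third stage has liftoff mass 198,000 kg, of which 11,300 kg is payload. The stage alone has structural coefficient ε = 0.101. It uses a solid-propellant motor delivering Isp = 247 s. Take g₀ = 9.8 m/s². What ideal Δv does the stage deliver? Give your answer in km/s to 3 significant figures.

Stage wet mass = m₀ − payload = 198,000 − 11,300 = 186,700 kg.
Stage dry mass = ε × stage wet mass = 0.101 × 186,700 = 18,856.7 kg.
Burnout mass m_f = stage dry + payload = 18,856.7 + 11,300 = 30,156.7 kg.
v_e = Isp · g₀ = 247 × 9.8 = 2420.6 m/s.
Rocket equation: Δv = v_e · ln(198,000/30,156.7) = 2420.6 × ln(6.566) = 2420.6 × 1.8819 ≈ 4555 m/s.

Δv ≈ 4.56 km/s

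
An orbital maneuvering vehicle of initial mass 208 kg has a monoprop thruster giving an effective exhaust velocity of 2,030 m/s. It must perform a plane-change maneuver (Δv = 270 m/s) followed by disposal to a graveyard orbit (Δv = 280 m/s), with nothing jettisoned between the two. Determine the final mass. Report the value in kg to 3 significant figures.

After the first burn: m = 208 × exp(−270/2030.0) = 208 × 0.87546 = 182.096 kg.
After the second burn: m = 182.096 × exp(−280/2030.0) = 182.096 × 0.87116 = 158.635 kg.

final mass ≈ 159 kg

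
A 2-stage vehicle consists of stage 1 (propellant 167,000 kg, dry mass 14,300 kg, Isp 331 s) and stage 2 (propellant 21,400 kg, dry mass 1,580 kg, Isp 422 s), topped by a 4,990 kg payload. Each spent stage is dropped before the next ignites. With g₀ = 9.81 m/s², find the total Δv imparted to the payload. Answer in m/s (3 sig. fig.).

Ignition mass of stage 1 = 167,000+14,300 + 21,400+1,580 + 4,990 = 209,270 kg.
Stage 1: m₀ = 209,270 kg, m_f = 209,270 − 167,000 = 42,270 kg; Δv = 331×9.81×ln(4.951) = 3247.1×1.5995 ≈ 5194 m/s.
Stage 2: m₀ = 27,970 kg, m_f = 27,970 − 21,400 = 6,570 kg; Δv = 422×9.81×ln(4.257) = 4139.8×1.4486 ≈ 5997 m/s.
Total Δv = 5194 + 5997 = 11191 m/s.

Δv ≈ 11200 m/s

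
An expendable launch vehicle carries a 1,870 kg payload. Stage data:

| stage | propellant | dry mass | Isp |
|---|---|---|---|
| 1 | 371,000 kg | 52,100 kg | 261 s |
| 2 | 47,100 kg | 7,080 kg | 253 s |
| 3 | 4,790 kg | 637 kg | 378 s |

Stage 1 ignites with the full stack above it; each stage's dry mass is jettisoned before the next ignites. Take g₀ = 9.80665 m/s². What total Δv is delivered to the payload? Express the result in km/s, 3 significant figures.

Ignition mass of stage 1 = 371,000+52,100 + 47,100+7,080 + 4,790+637 + 1,870 = 484,577 kg.
Stage 1: m₀ = 484,577 kg, m_f = 484,577 − 371,000 = 113,577 kg; Δv = 261×9.80665×ln(4.267) = 2559.5×1.4508 ≈ 3713 m/s.
Stage 2: m₀ = 61,477 kg, m_f = 61,477 − 47,100 = 14,377 kg; Δv = 253×9.80665×ln(4.276) = 2481.1×1.4530 ≈ 3605 m/s.
Stage 3: m₀ = 7,297 kg, m_f = 7,297 − 4,790 = 2,507 kg; Δv = 378×9.80665×ln(2.911) = 3706.9×1.0684 ≈ 3960 m/s.
Total Δv = 3713 + 3605 + 3960 = 11278 m/s.

Δv ≈ 11.3 km/s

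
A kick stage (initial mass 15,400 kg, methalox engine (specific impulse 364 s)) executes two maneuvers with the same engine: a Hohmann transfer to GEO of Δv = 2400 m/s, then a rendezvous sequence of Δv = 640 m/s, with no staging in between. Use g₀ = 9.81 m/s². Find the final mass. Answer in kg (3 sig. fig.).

v_e = Isp · g₀ = 364 × 9.81 = 3570.8 m/s.
After the first burn: m = 15400 × exp(−2400/3570.8) = 15400 × 0.51063 = 7,863.7 kg.
After the second burn: m = 7,863.7 × exp(−640/3570.8) = 7,863.7 × 0.83591 = 6,573.35 kg.

final mass ≈ 6570 kg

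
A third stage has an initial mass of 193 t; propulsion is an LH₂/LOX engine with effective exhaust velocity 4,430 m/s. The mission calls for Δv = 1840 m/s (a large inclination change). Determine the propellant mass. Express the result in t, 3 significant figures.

propellant mass ≈ 65.6 t

By the Tsiolkovsky rocket equation, m₀/m_f = exp(Δv / v_e) = exp(1840 / 4430.0) = exp(0.4153) = 1.5149.
m_f = 193 / 1.5149 = 127.401 t, so propellant = m₀ − m_f = 193 − 127.401 = 65.599 t.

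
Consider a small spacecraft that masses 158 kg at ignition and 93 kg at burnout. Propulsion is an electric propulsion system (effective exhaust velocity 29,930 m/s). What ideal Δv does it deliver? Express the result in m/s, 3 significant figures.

Δv = v_e · ln(m₀/m_f) = 29930.0 × ln(1.699) = 29930.0 × 0.5300 ≈ 15862.8 m/s.

Δv ≈ 15900 m/s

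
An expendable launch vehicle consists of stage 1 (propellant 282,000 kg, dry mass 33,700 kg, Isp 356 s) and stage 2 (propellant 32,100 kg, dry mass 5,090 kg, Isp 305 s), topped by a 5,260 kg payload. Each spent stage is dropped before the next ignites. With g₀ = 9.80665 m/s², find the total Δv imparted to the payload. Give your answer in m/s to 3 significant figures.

Ignition mass of stage 1 = 282,000+33,700 + 32,100+5,090 + 5,260 = 358,150 kg.
Stage 1: m₀ = 358,150 kg, m_f = 358,150 − 282,000 = 76,150 kg; Δv = 356×9.80665×ln(4.703) = 3491.2×1.5482 ≈ 5405 m/s.
Stage 2: m₀ = 42,450 kg, m_f = 42,450 − 32,100 = 10,350 kg; Δv = 305×9.80665×ln(4.101) = 2991.0×1.4113 ≈ 4221 m/s.
Total Δv = 5405 + 4221 = 9626 m/s.

Δv ≈ 9630 m/s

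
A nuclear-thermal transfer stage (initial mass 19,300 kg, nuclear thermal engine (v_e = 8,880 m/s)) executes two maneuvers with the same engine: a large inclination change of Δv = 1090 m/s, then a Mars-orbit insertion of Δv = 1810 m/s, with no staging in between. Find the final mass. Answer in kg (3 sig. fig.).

final mass ≈ 13900 kg

After the first burn: m = 19300 × exp(−1090/8880.0) = 19300 × 0.88449 = 17,070.7 kg.
After the second burn: m = 17,070.7 × exp(−1810/8880.0) = 17,070.7 × 0.81560 = 13,922.9 kg.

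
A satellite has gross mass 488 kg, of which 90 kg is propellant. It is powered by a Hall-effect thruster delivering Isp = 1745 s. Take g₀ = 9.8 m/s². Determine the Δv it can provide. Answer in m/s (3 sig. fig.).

Δv ≈ 3490 m/s

v_e = Isp · g₀ = 1745 × 9.8 = 17101.0 m/s.
m_f = m₀ − m_prop = 488 − 90 = 398 kg.
From the ideal rocket equation, Δv = v_e · ln(m₀/m_f) = 17101.0 × ln(1.226) = 17101.0 × 0.2039 ≈ 3486.3 m/s.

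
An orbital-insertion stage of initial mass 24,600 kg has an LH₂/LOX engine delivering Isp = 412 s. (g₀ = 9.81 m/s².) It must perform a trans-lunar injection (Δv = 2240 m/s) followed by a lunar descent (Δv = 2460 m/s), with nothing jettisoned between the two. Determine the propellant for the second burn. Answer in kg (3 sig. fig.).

propellant for the second burn ≈ 6440 kg

v_e = Isp · g₀ = 412 × 9.81 = 4041.7 m/s.
After the first burn: m = 24600 × exp(−2240/4041.7) = 24600 × 0.57452 = 14,133.2 kg.
After the second burn: m = 14,133.2 × exp(−2460/4041.7) = 14,133.2 × 0.54408 = 7,689.59 kg.
Second-burn propellant = 14,133.2 − 7,689.59 = 6,443.61 kg.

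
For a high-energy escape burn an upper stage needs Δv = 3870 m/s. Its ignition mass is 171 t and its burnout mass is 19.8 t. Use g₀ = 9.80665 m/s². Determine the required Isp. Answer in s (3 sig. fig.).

ln(m₀/m_f) = ln(171000/19800) = ln(8.636) = 2.1560.
By the Tsiolkovsky rocket equation, v_e = Δv / ln(m₀/m_f) = 3870 / 2.1560 = 1795.0 m/s.
Isp = v_e / g₀ = 1795.0 / 9.80665 = 183.0 s.

Isp ≈ 183 s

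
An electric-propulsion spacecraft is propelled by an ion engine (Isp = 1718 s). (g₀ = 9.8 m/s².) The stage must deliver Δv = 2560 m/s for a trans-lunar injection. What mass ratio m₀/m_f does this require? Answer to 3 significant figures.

mass ratio ≈ 1.16

v_e = Isp · g₀ = 1718 × 9.8 = 16836.4 m/s.
By the Tsiolkovsky rocket equation, m₀/m_f = exp(Δv / v_e) = exp(2560 / 16836.4) = exp(0.1521) = 1.1642.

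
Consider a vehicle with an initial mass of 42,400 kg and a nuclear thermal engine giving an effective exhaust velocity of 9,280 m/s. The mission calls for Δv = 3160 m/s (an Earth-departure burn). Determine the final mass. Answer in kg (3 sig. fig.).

final mass ≈ 30200 kg

m₀/m_f = exp(Δv / v_e) = exp(3160 / 9280.0) = exp(0.3405) = 1.4057.
m_f = m₀ / 1.4057 = 42,400 / 1.4057 = 30,162.9 kg.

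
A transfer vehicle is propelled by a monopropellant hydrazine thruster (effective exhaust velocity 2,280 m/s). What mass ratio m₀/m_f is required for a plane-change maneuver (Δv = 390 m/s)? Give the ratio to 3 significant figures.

mass ratio ≈ 1.19

m₀/m_f = exp(Δv / v_e) = exp(390 / 2280.0) = exp(0.1711) = 1.1866.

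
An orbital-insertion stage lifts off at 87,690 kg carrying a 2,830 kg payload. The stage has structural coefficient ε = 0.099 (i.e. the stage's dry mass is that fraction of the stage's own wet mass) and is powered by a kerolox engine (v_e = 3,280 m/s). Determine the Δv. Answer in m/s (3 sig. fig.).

Δv ≈ 6740 m/s

Stage wet mass = m₀ − payload = 87,690 − 2,830 = 84,860 kg.
Stage dry mass = ε × stage wet mass = 0.099 × 84,860 = 8,401.14 kg.
Burnout mass m_f = stage dry + payload = 8,401.14 + 2,830 = 11,231.14 kg.
From the ideal rocket equation, Δv = v_e · ln(87,690/11,231.14) = 3280.0 × ln(7.808) = 3280.0 × 2.0551 ≈ 6741 m/s.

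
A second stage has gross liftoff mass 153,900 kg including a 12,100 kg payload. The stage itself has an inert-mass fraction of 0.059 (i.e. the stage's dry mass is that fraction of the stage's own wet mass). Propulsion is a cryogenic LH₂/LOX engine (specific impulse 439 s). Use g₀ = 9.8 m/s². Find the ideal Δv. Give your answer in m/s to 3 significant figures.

Δv ≈ 8680 m/s

Stage wet mass = m₀ − payload = 153,900 − 12,100 = 141,800 kg.
Stage dry mass = ε × stage wet mass = 0.059 × 141,800 = 8,366.2 kg.
Burnout mass m_f = stage dry + payload = 8,366.2 + 12,100 = 20,466.2 kg.
v_e = Isp · g₀ = 439 × 9.8 = 4302.2 m/s.
From the ideal rocket equation, Δv = v_e · ln(153,900/20,466.2) = 4302.2 × ln(7.52) = 4302.2 × 2.0175 ≈ 8680 m/s.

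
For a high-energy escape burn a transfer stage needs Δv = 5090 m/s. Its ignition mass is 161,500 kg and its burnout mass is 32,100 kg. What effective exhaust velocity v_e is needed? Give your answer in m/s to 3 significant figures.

v_e ≈ 3150 m/s

ln(m₀/m_f) = ln(161500/32100) = ln(5.031) = 1.6156.
v_e = Δv / ln(m₀/m_f) = 5090 / 1.6156 = 3150.4 m/s.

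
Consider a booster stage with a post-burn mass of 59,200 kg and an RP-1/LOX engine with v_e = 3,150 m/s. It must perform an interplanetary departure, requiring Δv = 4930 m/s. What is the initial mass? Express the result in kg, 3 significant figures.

initial mass ≈ 283000 kg

Using Δv = v_e ln(m₀/m_f): m₀/m_f = exp(Δv / v_e) = exp(4930 / 3150.0) = exp(1.5651) = 4.7831.
m₀ = m_f × 4.7831 = 59,200 × 4.7831 = 283,160 kg.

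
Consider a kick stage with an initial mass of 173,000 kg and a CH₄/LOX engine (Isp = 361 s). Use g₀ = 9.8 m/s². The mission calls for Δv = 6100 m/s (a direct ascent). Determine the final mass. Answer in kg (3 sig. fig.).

final mass ≈ 30800 kg

v_e = Isp · g₀ = 361 × 9.8 = 3537.8 m/s.
Using Δv = v_e ln(m₀/m_f): m₀/m_f = exp(Δv / v_e) = exp(6100 / 3537.8) = exp(1.7242) = 5.6082.
m_f = m₀ / 5.6082 = 173,000 / 5.6082 = 30,847.7 kg.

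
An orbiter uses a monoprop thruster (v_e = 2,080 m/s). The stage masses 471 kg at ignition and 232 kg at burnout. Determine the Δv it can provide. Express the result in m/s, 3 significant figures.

Δv ≈ 1470 m/s

By the Tsiolkovsky rocket equation, Δv = v_e · ln(m₀/m_f) = 2080.0 × ln(2.03) = 2080.0 × 0.7081 ≈ 1472.9 m/s.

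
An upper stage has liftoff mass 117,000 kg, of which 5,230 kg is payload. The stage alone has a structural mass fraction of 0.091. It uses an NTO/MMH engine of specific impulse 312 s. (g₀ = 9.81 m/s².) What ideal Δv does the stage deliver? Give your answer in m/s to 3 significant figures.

Stage wet mass = m₀ − payload = 117,000 − 5,230 = 111,770 kg.
Stage dry mass = ε × stage wet mass = 0.091 × 111,770 = 10,171.1 kg.
Burnout mass m_f = stage dry + payload = 10,171.1 + 5,230 = 15,401.1 kg.
v_e = Isp · g₀ = 312 × 9.81 = 3060.7 m/s.
Δv = v_e · ln(117,000/15,401.1) = 3060.7 × ln(7.597) = 3060.7 × 2.0277 ≈ 6206 m/s.

Δv ≈ 6210 m/s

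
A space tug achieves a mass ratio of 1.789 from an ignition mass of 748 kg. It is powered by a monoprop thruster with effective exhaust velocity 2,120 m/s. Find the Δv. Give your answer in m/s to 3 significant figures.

Δv ≈ 1230 m/s

From the ideal rocket equation, Δv = v_e · ln(1.789) = 2120.0 × 0.5817 ≈ 1233.1 m/s.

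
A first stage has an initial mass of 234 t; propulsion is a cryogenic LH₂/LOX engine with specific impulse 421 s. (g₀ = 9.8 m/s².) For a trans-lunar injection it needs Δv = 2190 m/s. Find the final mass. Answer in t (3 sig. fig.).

final mass ≈ 138 t

v_e = Isp · g₀ = 421 × 9.8 = 4125.8 m/s.
Rocket equation: m₀/m_f = exp(Δv / v_e) = exp(2190 / 4125.8) = exp(0.5308) = 1.7003.
m_f = m₀ / 1.7003 = 234 / 1.7003 = 137.623 t.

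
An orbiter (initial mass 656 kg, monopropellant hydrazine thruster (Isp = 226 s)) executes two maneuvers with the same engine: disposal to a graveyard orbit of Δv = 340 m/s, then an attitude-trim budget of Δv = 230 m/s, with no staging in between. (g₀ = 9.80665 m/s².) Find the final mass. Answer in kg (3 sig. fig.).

final mass ≈ 507 kg

v_e = Isp · g₀ = 226 × 9.80665 = 2216.3 m/s.
After the first burn: m = 656 × exp(−340/2216.3) = 656 × 0.85778 = 562.704 kg.
After the second burn: m = 562.704 × exp(−230/2216.3) = 562.704 × 0.90143 = 507.238 kg.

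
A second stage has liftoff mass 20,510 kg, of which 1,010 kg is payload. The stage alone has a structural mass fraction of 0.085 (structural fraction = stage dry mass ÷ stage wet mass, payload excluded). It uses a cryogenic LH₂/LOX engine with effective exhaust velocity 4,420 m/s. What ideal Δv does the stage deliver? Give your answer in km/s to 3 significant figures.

Δv ≈ 9.02 km/s

Stage wet mass = m₀ − payload = 20,510 − 1,010 = 19,500 kg.
Stage dry mass = ε × stage wet mass = 0.085 × 19,500 = 1,657.5 kg.
Burnout mass m_f = stage dry + payload = 1,657.5 + 1,010 = 2,667.5 kg.
By the Tsiolkovsky rocket equation, Δv = v_e · ln(20,510/2,667.5) = 4420.0 × ln(7.689) = 4420.0 × 2.0398 ≈ 9016 m/s.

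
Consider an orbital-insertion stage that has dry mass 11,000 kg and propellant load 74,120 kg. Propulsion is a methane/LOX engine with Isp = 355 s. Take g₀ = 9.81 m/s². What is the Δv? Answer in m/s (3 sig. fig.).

v_e = Isp · g₀ = 355 × 9.81 = 3482.6 m/s.
m₀ = m_dry + m_prop = 11,000 + 74,120 = 85,120 kg.
Δv = v_e · ln(m₀/m_f) = 3482.6 × ln(7.738) = 3482.6 × 2.0462 ≈ 7125.9 m/s.

Δv ≈ 7130 m/s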